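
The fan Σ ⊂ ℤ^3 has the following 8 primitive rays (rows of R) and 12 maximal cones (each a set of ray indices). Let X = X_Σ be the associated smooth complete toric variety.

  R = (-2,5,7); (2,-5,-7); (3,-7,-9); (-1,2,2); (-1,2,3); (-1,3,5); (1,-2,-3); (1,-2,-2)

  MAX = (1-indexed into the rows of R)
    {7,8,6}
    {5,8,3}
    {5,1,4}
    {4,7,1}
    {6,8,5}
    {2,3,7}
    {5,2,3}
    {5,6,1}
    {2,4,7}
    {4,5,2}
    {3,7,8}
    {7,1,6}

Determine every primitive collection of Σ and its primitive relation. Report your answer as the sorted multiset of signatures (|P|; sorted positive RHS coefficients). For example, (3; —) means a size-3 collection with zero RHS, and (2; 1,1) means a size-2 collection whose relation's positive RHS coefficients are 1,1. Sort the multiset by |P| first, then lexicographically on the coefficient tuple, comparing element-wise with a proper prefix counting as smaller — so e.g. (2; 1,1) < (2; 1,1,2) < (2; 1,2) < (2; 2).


Σ has 10 primitive collections:

  P = {1,2}:  v_{1} + v_{2} = 0  so sig = (2; —)
  P = {4,8}:  v_{4} + v_{8} = 0  so sig = (2; —)
  P = {5,7}:  v_{5} + v_{7} = 0  so sig = (2; —)
  P = {1,3}:  v_{1} + v_{3} = v_{8}  so sig = (2; 1)
  P = {1,8}:  v_{1} + v_{8} = v_{6}  so sig = (2; 1)
  P = {2,6}:  v_{2} + v_{6} = v_{8}  so sig = (2; 1)
  P = {2,8}:  v_{2} + v_{8} = v_{3}  so sig = (2; 1)
  P = {3,4}:  v_{3} + v_{4} = v_{2}  so sig = (2; 1)
  P = {4,6}:  v_{4} + v_{6} = v_{1}  so sig = (2; 1)
  P = {3,6}:  v_{3} + v_{6} = 2·v_{8}  so sig = (2; 2)

Sorted signature multiset PRS(X):
{ (2; —) ×3,  (2; 1) ×6,  (2; 2) }


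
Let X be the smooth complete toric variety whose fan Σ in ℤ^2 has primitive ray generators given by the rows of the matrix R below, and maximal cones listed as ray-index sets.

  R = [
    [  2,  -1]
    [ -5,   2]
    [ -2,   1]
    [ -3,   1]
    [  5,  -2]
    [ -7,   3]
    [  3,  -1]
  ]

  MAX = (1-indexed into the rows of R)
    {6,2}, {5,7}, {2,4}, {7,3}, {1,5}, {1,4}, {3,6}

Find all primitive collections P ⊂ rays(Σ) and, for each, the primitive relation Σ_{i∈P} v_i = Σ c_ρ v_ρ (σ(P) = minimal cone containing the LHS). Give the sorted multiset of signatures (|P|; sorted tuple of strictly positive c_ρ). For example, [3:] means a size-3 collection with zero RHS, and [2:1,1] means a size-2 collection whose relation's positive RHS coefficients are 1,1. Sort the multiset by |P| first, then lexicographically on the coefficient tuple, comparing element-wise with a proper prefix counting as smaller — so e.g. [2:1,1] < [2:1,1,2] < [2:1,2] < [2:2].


Σ has 14 primitive collections:

  {1,3}:  v_{1} + v_{3} = 0  ⟹  sig = [2:]
  {2,5}:  v_{2} + v_{5} = 0  ⟹  sig = [2:]
  {4,7}:  v_{4} + v_{7} = 0  ⟹  sig = [2:]
  {1,2}:  v_{1} + v_{2} = v_{4}  ⟹  sig = [2:1]
  {1,6}:  v_{1} + v_{6} = v_{2}  ⟹  sig = [2:1]
  {1,7}:  v_{1} + v_{7} = v_{5}  ⟹  sig = [2:1]
  {2,3}:  v_{2} + v_{3} = v_{6}  ⟹  sig = [2:1]
  {2,7}:  v_{2} + v_{7} = v_{3}  ⟹  sig = [2:1]
  {3,4}:  v_{3} + v_{4} = v_{2}  ⟹  sig = [2:1]
  {3,5}:  v_{3} + v_{5} = v_{7}  ⟹  sig = [2:1]
  {4,5}:  v_{4} + v_{5} = v_{1}  ⟹  sig = [2:1]
  {5,6}:  v_{5} + v_{6} = v_{3}  ⟹  sig = [2:1]
  {4,6}:  v_{4} + v_{6} = 2·v_{2}  ⟹  sig = [2:2]
  {6,7}:  v_{6} + v_{7} = 2·v_{3}  ⟹  sig = [2:2]

Signatures (|P|; sorted positive RHS coefficients), sorted:
    |P|=2: 14 collections, coeffs (), (), (), (1), (1), (1), (1), (1), (1), (1), (1), (1), (2), (2)


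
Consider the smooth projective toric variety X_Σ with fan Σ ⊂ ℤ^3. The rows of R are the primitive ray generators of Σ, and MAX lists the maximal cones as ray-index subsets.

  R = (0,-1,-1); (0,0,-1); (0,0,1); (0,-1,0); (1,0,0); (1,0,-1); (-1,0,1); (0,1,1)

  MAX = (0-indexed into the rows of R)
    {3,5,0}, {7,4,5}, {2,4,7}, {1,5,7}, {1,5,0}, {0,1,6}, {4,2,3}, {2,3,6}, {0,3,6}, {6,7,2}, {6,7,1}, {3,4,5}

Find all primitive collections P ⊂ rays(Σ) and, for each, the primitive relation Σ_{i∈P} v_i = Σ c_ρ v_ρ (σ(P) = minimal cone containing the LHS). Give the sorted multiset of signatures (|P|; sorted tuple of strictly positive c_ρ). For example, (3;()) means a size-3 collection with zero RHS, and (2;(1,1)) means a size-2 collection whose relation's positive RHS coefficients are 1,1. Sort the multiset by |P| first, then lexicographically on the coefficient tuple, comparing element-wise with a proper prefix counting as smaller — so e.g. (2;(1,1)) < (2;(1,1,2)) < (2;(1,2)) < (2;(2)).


10 minimal non-faces of Δ(Σ) (on 8 rays):

  P={0,7}:  v_{0} + v_{7} = 0  so sig = (2;())
  P={1,2}:  v_{1} + v_{2} = 0  so sig = (2;())
  P={5,6}:  v_{5} + v_{6} = 0  so sig = (2;())
  P={0,2}:  v_{0} + v_{2} = v_{3}  so sig = (2;(1))
  P={1,3}:  v_{1} + v_{3} = v_{0}  so sig = (2;(1))
  P={1,4}:  v_{1} + v_{4} = v_{5}  so sig = (2;(1))
  P={2,5}:  v_{2} + v_{5} = v_{4}  so sig = (2;(1))
  P={3,7}:  v_{3} + v_{7} = v_{2}  so sig = (2;(1))
  P={4,6}:  v_{4} + v_{6} = v_{2}  so sig = (2;(1))
  P={0,4}:  v_{0} + v_{4} = v_{3} + v_{5}  so sig = (2;(1,1))

Hence PRS(X_Σ) =
    (2;())
    (2;())
    (2;())
    (2;(1))
    (2;(1))
    (2;(1))
    (2;(1))
    (2;(1))
    (2;(1))
    (2;(1,1))


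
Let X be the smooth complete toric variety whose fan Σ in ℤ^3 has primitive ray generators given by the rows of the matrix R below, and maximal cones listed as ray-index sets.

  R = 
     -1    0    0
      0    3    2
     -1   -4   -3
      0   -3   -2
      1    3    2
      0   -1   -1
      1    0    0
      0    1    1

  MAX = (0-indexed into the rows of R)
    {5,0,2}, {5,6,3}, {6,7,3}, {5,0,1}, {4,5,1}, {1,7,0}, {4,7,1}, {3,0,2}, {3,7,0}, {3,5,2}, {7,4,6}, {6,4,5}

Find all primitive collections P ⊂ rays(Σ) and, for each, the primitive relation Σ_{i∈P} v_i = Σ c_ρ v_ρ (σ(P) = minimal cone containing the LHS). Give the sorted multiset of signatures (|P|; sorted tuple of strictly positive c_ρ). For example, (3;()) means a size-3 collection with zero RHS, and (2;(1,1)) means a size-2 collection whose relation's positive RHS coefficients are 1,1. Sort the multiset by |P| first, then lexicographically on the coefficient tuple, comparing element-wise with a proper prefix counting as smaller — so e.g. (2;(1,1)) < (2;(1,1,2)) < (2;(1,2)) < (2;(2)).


Σ has 11 primitive collections:

  P = {0,6}:  v_{0} + v_{6} = 0  ⇒ sig = (2;())
  P = {1,3}:  v_{1} + v_{3} = 0  ⇒ sig = (2;())
  P = {5,7}:  v_{5} + v_{7} = 0  ⇒ sig = (2;())
  P = {0,4}:  v_{0} + v_{4} = v_{1}  ⇒ sig = (2;(1))
  P = {1,6}:  v_{1} + v_{6} = v_{4}  ⇒ sig = (2;(1))
  P = {2,4}:  v_{2} + v_{4} = v_{5}  ⇒ sig = (2;(1))
  P = {3,4}:  v_{3} + v_{4} = v_{6}  ⇒ sig = (2;(1))
  P = {1,2}:  v_{1} + v_{2} = v_{0} + v_{5}  ⇒ sig = (2;(1,1))
  P = {2,6}:  v_{2} + v_{6} = v_{3} + v_{5}  ⇒ sig = (2;(1,1))
  P = {2,7}:  v_{2} + v_{7} = v_{0} + v_{3}  ⇒ sig = (2;(1,1))
  P = {0,3,5}:  v_{0} + v_{3} + v_{5} = v_{2}  ⇒ sig = (3;(1))

Hence PRS(X_Σ) =
    (2;())
    (2;())
    (2;())
    (2;(1))
    (2;(1))
    (2;(1))
    (2;(1))
    (2;(1,1))
    (2;(1,1))
    (2;(1,1))
    (3;(1))


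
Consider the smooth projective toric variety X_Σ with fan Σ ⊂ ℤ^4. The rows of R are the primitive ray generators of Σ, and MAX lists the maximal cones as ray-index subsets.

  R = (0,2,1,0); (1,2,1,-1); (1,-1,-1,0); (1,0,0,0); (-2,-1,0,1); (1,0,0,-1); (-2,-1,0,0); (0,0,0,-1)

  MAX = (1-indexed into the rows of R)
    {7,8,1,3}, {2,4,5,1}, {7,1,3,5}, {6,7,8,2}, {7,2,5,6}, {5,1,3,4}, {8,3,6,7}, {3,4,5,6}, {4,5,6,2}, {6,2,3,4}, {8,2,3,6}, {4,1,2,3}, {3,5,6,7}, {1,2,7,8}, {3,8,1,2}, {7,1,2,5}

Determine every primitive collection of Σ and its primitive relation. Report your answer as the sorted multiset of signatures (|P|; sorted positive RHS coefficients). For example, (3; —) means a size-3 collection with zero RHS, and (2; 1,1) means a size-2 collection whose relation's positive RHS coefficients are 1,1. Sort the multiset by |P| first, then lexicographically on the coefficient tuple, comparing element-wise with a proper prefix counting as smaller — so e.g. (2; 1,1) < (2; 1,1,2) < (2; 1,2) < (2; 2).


6 collections generate NE(X_Σ); each relation:

  P={1,6}:  v_{1} + v_{6} = v_{2}  ⇒ sig = (2; 1)
  P={4,8}:  v_{4} + v_{8} = v_{6}  ⇒ sig = (2; 1)
  P={5,8}:  v_{5} + v_{8} = v_{7}  ⇒ sig = (2; 1)
  P={4,7}:  v_{4} + v_{7} = v_{5} + v_{6}  ⇒ sig = (2; 1,1)
  P={2,3,5}:  v_{2} + v_{3} + v_{5} = 0  ⇒ sig = (3; —)
  P={2,3,7}:  v_{2} + v_{3} + v_{7} = v_{8}  ⇒ sig = (3; 1)

so the primitive-relation signature multiset is
    (2; 1)
    (2; 1)
    (2; 1)
    (2; 1,1)
    (3; —)
    (3; 1)


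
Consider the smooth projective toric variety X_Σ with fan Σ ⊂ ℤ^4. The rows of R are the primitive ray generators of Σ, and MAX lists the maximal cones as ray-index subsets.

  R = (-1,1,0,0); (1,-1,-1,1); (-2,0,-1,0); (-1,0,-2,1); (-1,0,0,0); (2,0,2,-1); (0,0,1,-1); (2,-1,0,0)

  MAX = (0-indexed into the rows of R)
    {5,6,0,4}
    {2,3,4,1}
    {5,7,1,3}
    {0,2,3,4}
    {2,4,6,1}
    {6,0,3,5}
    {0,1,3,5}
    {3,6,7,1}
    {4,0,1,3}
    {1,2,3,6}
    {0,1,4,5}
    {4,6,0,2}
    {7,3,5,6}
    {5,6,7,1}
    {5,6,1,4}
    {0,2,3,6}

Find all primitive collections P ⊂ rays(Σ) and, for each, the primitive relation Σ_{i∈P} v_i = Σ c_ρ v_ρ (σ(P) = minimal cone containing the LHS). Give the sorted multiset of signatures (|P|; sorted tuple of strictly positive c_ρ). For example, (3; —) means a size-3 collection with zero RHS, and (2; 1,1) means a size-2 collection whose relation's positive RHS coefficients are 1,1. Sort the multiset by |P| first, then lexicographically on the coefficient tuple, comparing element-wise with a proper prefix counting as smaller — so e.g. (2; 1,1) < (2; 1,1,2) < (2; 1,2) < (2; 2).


9 minimal non-faces of Δ(Σ) (on 8 rays):

  {2,5}:  v_{2} + v_{5} = v_{6}  ⟹  sig = (2; 1)
  {0,7}:  v_{0} + v_{7} = v_{3} + v_{5}  ⟹  sig = (2; 1,1)
  {4,7}:  v_{4} + v_{7} = v_{1} + v_{6}  ⟹  sig = (2; 1,1)
  {2,7}:  v_{2} + v_{7} = v_{1} + v_{3} + 2·v_{6}  ⟹  sig = (2; 1,1,2)
  {0,1,6}:  v_{0} + v_{1} + v_{6} = 0  ⟹  sig = (3; —)
  {3,4,5}:  v_{3} + v_{4} + v_{5} = 0  ⟹  sig = (3; —)
  {3,4,6}:  v_{3} + v_{4} + v_{6} = v_{2}  ⟹  sig = (3; 1)
  {0,1,2}:  v_{0} + v_{1} + v_{2} = v_{3} + v_{4}  ⟹  sig = (3; 1,1)
  {1,3,5,6}:  v_{1} + v_{3} + v_{5} + v_{6} = v_{7}  ⟹  sig = (4; 1)

Signatures (|P|; sorted positive RHS coefficients), sorted:
{ (2; 1),  (2; 1,1) ×2,  (2; 1,1,2),  (3; —) ×2,  (3; 1),  (3; 1,1),  (4; 1) }


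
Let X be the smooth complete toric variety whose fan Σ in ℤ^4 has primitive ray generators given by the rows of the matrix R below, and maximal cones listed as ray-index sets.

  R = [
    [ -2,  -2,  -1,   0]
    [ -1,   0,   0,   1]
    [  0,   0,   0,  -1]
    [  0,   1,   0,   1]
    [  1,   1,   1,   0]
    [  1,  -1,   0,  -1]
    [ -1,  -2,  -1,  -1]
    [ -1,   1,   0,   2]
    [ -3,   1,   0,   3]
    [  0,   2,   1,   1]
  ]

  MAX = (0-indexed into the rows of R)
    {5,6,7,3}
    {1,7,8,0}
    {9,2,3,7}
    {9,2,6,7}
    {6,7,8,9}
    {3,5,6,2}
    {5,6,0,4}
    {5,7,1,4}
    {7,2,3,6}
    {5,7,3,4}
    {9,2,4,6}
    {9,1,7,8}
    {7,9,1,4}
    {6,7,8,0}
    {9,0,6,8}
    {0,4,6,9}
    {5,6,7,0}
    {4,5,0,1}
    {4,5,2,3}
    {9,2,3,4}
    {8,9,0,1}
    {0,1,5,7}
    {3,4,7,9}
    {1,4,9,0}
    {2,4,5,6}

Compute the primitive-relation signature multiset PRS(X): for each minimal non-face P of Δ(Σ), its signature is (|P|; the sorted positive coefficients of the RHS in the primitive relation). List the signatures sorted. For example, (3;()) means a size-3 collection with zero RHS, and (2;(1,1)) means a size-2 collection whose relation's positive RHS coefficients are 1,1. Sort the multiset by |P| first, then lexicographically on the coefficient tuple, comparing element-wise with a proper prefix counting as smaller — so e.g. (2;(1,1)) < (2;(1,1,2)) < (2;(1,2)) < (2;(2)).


The 17 primitive collections of Σ (r=10, n=4):

  P = {1,3}:  v_{1} + v_{3} = v_{7}  ⇒ sig = (2;(1))
  P = {1,6}:  v_{1} + v_{6} = v_{0}  ⇒ sig = (2;(1))
  P = {5,9}:  v_{5} + v_{9} = v_{4}  ⇒ sig = (2;(1))
  P = {0,3}:  v_{0} + v_{3} = v_{6} + v_{7}  ⇒ sig = (2;(1,1))
  P = {1,2}:  v_{1} + v_{2} = v_{6} + v_{9}  ⇒ sig = (2;(1,1))
  P = {3,8}:  v_{3} + v_{8} = v_{6} + 2·v_{7} + v_{9}  ⇒ sig = (2;(1,1,2))
  P = {0,2}:  v_{0} + v_{2} = 2·v_{6} + v_{9}  ⇒ sig = (2;(1,2))
  P = {4,8}:  v_{4} + v_{8} = 2·v_{1} + v_{9}  ⇒ sig = (2;(1,2))
  P = {2,8}:  v_{2} + v_{8} = 2·v_{6} + v_{7} + 2·v_{9}  ⇒ sig = (2;(1,2,2))
  P = {5,8}:  v_{5} + v_{8} = 2·v_{1}  ⇒ sig = (2;(2))
  P = {2,5,7}:  v_{2} + v_{5} + v_{7} = 0  ⇒ sig = (3;())
  P = {3,4,6}:  v_{3} + v_{4} + v_{6} = 0  ⇒ sig = (3;())
  P = {0,7,9}:  v_{0} + v_{7} + v_{9} = v_{8}  ⇒ sig = (3;(1))
  P = {2,4,7}:  v_{2} + v_{4} + v_{7} = v_{9}  ⇒ sig = (3;(1))
  P = {4,6,7}:  v_{4} + v_{6} + v_{7} = v_{1}  ⇒ sig = (3;(1))
  P = {3,6,9}:  v_{3} + v_{6} + v_{9} = v_{2} + v_{7}  ⇒ sig = (3;(1,1))
  P = {0,4,7}:  v_{0} + v_{4} + v_{7} = 2·v_{1}  ⇒ sig = (3;(2))

Signatures (|P|; sorted positive RHS coefficients), sorted:
    |P|=2: 10 collections, coeffs (1), (1), (1), (1,1), (1,1), (1,1,2), (1,2), (1,2), (1,2,2), (2)
    |P|=3: 7 collections, coeffs (), (), (1), (1), (1), (1,1), (2)


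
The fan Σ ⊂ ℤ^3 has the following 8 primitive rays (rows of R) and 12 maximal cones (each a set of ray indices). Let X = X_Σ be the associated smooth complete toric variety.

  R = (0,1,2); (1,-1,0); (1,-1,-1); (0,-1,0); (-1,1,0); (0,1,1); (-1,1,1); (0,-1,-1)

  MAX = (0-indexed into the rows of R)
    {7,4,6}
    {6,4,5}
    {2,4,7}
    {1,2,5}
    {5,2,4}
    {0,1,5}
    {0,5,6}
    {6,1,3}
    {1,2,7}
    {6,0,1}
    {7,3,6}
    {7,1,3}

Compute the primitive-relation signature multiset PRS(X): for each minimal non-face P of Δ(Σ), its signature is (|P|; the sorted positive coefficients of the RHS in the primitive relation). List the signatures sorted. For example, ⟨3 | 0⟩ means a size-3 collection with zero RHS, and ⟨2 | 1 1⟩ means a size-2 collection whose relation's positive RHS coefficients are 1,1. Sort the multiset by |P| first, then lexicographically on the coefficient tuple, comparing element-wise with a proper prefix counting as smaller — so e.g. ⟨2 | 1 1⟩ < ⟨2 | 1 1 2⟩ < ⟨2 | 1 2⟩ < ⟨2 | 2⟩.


The 12 primitive collections of Σ (r=8, n=3):

  P = {1,4}:  v_{1} + v_{4} = 0  ⇒ sig = ⟨2 | 0⟩
  P = {2,6}:  v_{2} + v_{6} = 0  ⇒ sig = ⟨2 | 0⟩
  P = {5,7}:  v_{5} + v_{7} = 0  ⇒ sig = ⟨2 | 0⟩
  P = {0,2}:  v_{0} + v_{2} = v_{1} + v_{5}  ⇒ sig = ⟨2 | 1 1⟩
  P = {0,4}:  v_{0} + v_{4} = v_{5} + v_{6}  ⇒ sig = ⟨2 | 1 1⟩
  P = {0,7}:  v_{0} + v_{7} = v_{1} + v_{6}  ⇒ sig = ⟨2 | 1 1⟩
  P = {2,3}:  v_{2} + v_{3} = v_{1} + v_{7}  ⇒ sig = ⟨2 | 1 1⟩
  P = {3,4}:  v_{3} + v_{4} = v_{6} + v_{7}  ⇒ sig = ⟨2 | 1 1⟩
  P = {3,5}:  v_{3} + v_{5} = v_{1} + v_{6}  ⇒ sig = ⟨2 | 1 1⟩
  P = {0,3}:  v_{0} + v_{3} = 2·v_{1} + 2·v_{6}  ⇒ sig = ⟨2 | 2 2⟩
  P = {1,5,6}:  v_{1} + v_{5} + v_{6} = v_{0}  ⇒ sig = ⟨3 | 1⟩
  P = {1,6,7}:  v_{1} + v_{6} + v_{7} = v_{3}  ⇒ sig = ⟨3 | 1⟩

Signatures (|P|; sorted positive RHS coefficients), sorted:
{ ⟨2 | 0⟩ ×3,  ⟨2 | 1 1⟩ ×6,  ⟨2 | 2 2⟩,  ⟨3 | 1⟩ ×2 }


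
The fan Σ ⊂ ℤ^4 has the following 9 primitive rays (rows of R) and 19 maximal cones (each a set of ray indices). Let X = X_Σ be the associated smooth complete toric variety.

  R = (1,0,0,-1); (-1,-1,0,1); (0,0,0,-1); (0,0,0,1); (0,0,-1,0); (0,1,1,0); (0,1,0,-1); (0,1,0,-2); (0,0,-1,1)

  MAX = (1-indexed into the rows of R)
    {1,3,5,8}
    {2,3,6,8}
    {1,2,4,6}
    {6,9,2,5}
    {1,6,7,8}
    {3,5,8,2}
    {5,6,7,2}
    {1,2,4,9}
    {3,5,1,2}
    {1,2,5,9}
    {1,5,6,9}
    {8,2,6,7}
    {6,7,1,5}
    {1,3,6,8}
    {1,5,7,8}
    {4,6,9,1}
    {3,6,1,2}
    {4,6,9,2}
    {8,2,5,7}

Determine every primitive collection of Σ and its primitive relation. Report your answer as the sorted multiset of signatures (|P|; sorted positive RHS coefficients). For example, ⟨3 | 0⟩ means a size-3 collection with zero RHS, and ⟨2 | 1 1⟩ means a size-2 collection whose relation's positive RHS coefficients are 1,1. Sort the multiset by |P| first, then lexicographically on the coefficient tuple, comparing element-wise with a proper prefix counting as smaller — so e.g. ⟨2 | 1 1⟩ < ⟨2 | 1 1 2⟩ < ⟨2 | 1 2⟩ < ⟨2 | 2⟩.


14 minimal non-faces of Δ(Σ) (on 9 rays):

  P = {3,4}:  v_{3} + v_{4} = 0 — sig = ⟨2 | 0⟩
  P = {3,7}:  v_{3} + v_{7} = v_{8} — sig = ⟨2 | 1⟩
  P = {3,9}:  v_{3} + v_{9} = v_{5} — sig = ⟨2 | 1⟩
  P = {4,5}:  v_{4} + v_{5} = v_{9} — sig = ⟨2 | 1⟩
  P = {4,8}:  v_{4} + v_{8} = v_{7} — sig = ⟨2 | 1⟩
  P = {4,7}:  v_{4} + v_{7} = v_{5} + v_{6} — sig = ⟨2 | 1 1⟩
  P = {8,9}:  v_{8} + v_{9} = v_{5} + v_{7} — sig = ⟨2 | 1 1⟩
  P = {7,9}:  v_{7} + v_{9} = 2·v_{5} + v_{6} — sig = ⟨2 | 1 2⟩
  P = {1,2,7}:  v_{1} + v_{2} + v_{7} = v_{3} — sig = ⟨3 | 1⟩
  P = {3,5,6}:  v_{3} + v_{5} + v_{6} = v_{7} — sig = ⟨3 | 1⟩
  P = {1,2,8}:  v_{1} + v_{2} + v_{8} = 2·v_{3} — sig = ⟨3 | 2⟩
  P = {5,6,8}:  v_{5} + v_{6} + v_{8} = 2·v_{7} — sig = ⟨3 | 2⟩
  P = {1,2,5,6}:  v_{1} + v_{2} + v_{5} + v_{6} = 0 — sig = ⟨4 | 0⟩
  P = {1,2,6,9}:  v_{1} + v_{2} + v_{6} + v_{9} = v_{4} — sig = ⟨4 | 1⟩

Sorted signature multiset PRS(X):
{ ⟨2 | 0⟩,  ⟨2 | 1⟩ ×4,  ⟨2 | 1 1⟩ ×2,  ⟨2 | 1 2⟩,  ⟨3 | 1⟩ ×2,  ⟨3 | 2⟩ ×2,  ⟨4 | 0⟩,  ⟨4 | 1⟩ }


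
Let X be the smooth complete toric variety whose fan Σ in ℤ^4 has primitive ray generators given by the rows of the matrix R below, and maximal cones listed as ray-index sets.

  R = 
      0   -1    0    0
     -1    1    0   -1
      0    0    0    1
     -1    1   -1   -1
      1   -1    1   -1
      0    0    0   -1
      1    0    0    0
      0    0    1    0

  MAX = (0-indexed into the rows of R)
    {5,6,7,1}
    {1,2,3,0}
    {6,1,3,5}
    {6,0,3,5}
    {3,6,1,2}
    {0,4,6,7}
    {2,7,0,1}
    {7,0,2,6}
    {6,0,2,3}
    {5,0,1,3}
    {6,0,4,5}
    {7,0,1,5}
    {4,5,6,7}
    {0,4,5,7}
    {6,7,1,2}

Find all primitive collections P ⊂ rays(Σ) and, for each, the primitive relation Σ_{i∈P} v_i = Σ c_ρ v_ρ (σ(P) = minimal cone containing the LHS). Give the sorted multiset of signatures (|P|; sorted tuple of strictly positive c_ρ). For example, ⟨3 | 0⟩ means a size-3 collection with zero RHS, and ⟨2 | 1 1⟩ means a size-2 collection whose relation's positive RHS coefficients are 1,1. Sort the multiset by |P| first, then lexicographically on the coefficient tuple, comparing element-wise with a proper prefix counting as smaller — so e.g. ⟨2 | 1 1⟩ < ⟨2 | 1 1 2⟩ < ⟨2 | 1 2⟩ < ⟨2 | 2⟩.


|primitive collections| = 7. Relations:

  {2,5}:  v_{2} + v_{5} = 0 ; sig = ⟨2 | 0⟩
  {3,7}:  v_{3} + v_{7} = v_{1} ; sig = ⟨2 | 1⟩
  {2,4}:  v_{2} + v_{4} = v_{0} + v_{6} + v_{7} ; sig = ⟨2 | 1 1 1⟩
  {1,4}:  v_{1} + v_{4} = 2·v_{5} + v_{7} ; sig = ⟨2 | 1 2⟩
  {3,4}:  v_{3} + v_{4} = 2·v_{5} ; sig = ⟨2 | 2⟩
  {0,1,6}:  v_{0} + v_{1} + v_{6} = v_{5} ; sig = ⟨3 | 1⟩
  {0,5,6,7}:  v_{0} + v_{5} + v_{6} + v_{7} = v_{4} ; sig = ⟨4 | 1⟩

Signatures (|P|; sorted positive RHS coefficients), sorted:
    ⟨2 | 0⟩
    ⟨2 | 1⟩
    ⟨2 | 1 1 1⟩
    ⟨2 | 1 2⟩
    ⟨2 | 2⟩
    ⟨3 | 1⟩
    ⟨4 | 1⟩


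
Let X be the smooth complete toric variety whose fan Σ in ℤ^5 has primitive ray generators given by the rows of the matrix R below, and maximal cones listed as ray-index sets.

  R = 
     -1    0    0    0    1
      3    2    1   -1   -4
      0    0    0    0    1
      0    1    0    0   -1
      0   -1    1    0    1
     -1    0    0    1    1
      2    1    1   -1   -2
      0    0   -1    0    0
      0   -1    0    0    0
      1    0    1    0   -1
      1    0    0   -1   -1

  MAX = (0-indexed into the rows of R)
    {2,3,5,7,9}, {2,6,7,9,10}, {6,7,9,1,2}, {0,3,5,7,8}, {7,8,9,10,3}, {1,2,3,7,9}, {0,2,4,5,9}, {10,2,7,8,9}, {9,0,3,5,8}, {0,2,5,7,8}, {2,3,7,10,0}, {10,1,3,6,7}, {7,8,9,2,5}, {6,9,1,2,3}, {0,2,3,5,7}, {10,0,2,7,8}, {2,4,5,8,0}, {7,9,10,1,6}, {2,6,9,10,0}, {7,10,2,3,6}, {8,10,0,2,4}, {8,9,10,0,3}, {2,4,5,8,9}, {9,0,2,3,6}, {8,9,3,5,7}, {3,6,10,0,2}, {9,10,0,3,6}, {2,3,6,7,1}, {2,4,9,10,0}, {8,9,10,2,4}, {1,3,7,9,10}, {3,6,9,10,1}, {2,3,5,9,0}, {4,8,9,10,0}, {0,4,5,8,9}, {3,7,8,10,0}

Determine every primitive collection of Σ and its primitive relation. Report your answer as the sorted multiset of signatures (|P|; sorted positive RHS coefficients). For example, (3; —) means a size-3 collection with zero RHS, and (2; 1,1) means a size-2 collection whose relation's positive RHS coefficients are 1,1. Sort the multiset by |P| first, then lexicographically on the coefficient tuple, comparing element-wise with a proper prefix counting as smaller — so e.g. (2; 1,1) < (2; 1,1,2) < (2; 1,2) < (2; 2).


Primitive collections (17):

  P={5,10}:  v_{5} + v_{10} = 0 — sig = (2; —)
  P={0,1}:  v_{0} + v_{1} = v_{3} + v_{6} — sig = (2; 1,1)
  P={1,4}:  v_{1} + v_{4} = v_{6} + v_{9} — sig = (2; 1,1)
  P={3,4}:  v_{3} + v_{4} = v_{0} + v_{9} — sig = (2; 1,1)
  P={4,7}:  v_{4} + v_{7} = v_{2} + v_{8} — sig = (2; 1,1)
  P={6,8}:  v_{6} + v_{8} = v_{9} + v_{10} — sig = (2; 1,1)
  P={5,6}:  v_{5} + v_{6} = v_{2} + v_{3} + v_{9} — sig = (2; 1,1,1)
  P={1,8}:  v_{1} + v_{8} = v_{3} + v_{7} + 2·v_{9} + v_{10} — sig = (2; 1,1,1,2)
  P={4,6}:  v_{4} + v_{6} = v_{0} + v_{2} + 2·v_{9} + v_{10} — sig = (2; 1,1,1,2)
  P={1,5}:  v_{1} + v_{5} = v_{2} + 2·v_{3} + v_{7} + 2·v_{9} — sig = (2; 1,1,2,2)
  P={0,7,9}:  v_{0} + v_{7} + v_{9} = 0 — sig = (3; —)
  P={2,3,8}:  v_{2} + v_{3} + v_{8} = 0 — sig = (3; —)
  P={0,6,7}:  v_{0} + v_{6} + v_{7} = v_{2} + v_{3} + v_{10} — sig = (3; 1,1,1)
  P={1,2,10}:  v_{1} + v_{2} + v_{10} = 2·v_{6} + v_{7} — sig = (3; 1,2)
  P={0,2,8,9}:  v_{0} + v_{2} + v_{8} + v_{9} = v_{4} — sig = (4; 1)
  P={2,3,9,10}:  v_{2} + v_{3} + v_{9} + v_{10} = v_{6} — sig = (4; 1)
  P={3,6,7,9}:  v_{3} + v_{6} + v_{7} + v_{9} = v_{1} — sig = (4; 1)

Hence PRS(X_Σ) =
    |P|=2: 10 collections, coeffs (), (1,1), (1,1), (1,1), (1,1), (1,1), (1,1,1), (1,1,1,2), (1,1,1,2), (1,1,2,2)
    |P|=3: 4 collections, coeffs (), (), (1,1,1), (1,2)
    |P|=4: 3 collections, coeffs (1), (1), (1)


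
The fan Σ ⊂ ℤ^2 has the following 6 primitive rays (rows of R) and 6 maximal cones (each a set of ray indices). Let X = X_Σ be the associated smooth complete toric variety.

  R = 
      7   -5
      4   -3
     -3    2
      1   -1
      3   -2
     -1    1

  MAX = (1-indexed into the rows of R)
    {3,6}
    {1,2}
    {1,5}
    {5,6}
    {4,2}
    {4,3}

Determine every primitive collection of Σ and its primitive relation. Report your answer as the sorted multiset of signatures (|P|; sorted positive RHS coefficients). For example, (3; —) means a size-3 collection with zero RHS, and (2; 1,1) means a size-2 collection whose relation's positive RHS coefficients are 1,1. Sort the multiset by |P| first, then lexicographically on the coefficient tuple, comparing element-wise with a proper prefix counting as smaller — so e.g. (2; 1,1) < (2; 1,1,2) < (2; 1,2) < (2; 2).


9 minimal non-faces of Δ(Σ) (on 6 rays):

  P = {3,5}:  v_{3} + v_{5} = 0  so sig = (2; —)
  P = {4,6}:  v_{4} + v_{6} = 0  so sig = (2; —)
  P = {1,3}:  v_{1} + v_{3} = v_{2}  so sig = (2; 1)
  P = {2,3}:  v_{2} + v_{3} = v_{4}  so sig = (2; 1)
  P = {2,5}:  v_{2} + v_{5} = v_{1}  so sig = (2; 1)
  P = {2,6}:  v_{2} + v_{6} = v_{5}  so sig = (2; 1)
  P = {4,5}:  v_{4} + v_{5} = v_{2}  so sig = (2; 1)
  P = {1,4}:  v_{1} + v_{4} = 2·v_{2}  so sig = (2; 2)
  P = {1,6}:  v_{1} + v_{6} = 2·v_{5}  so sig = (2; 2)

so the primitive-relation signature multiset is
{ (2; —) ×2,  (2; 1) ×5,  (2; 2) ×2 }


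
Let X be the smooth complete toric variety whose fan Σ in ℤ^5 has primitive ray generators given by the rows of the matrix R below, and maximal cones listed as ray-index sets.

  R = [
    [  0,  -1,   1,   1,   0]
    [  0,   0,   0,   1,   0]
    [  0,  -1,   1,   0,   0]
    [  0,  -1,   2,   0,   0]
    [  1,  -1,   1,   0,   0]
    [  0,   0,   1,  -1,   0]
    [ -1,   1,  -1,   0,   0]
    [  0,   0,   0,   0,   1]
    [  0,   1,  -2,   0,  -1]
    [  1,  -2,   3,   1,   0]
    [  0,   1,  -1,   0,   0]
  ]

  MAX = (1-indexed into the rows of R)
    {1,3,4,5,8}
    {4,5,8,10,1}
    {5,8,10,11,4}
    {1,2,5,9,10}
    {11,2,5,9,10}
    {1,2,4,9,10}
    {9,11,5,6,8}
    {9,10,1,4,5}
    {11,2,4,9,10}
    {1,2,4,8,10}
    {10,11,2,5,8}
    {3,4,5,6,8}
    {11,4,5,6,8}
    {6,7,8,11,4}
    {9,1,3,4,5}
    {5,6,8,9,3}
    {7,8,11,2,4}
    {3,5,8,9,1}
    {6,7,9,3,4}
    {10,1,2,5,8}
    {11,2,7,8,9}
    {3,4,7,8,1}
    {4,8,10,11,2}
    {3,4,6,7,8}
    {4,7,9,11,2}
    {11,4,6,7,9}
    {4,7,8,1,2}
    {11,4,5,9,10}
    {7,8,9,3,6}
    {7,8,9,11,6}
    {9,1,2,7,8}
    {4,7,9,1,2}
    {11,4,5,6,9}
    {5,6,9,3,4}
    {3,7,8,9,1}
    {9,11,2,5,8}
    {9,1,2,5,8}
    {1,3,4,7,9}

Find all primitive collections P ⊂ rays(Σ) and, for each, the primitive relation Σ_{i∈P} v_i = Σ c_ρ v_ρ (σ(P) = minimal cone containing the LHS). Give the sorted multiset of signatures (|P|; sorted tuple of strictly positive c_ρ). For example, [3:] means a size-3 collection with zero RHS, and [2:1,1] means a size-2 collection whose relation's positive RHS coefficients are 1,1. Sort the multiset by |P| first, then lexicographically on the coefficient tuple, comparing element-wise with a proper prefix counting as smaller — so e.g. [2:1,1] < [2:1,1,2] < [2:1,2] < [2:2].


12 minimal non-faces of Δ(Σ) (on 11 rays):

  {3,11}:  v_{3} + v_{11} = 0  so sig = [2:]
  {5,7}:  v_{5} + v_{7} = 0  so sig = [2:]
  {1,6}:  v_{1} + v_{6} = v_{4}  so sig = [2:1]
  {1,11}:  v_{1} + v_{11} = v_{2}  so sig = [2:1]
  {2,3}:  v_{2} + v_{3} = v_{1}  so sig = [2:1]
  {2,6}:  v_{2} + v_{6} = v_{4} + v_{11}  so sig = [2:1,1]
  {7,10}:  v_{7} + v_{10} = v_{2} + v_{4}  so sig = [2:1,1]
  {3,10}:  v_{3} + v_{10} = v_{1} + v_{4} + v_{5}  so sig = [2:1,1,1]
  {6,10}:  v_{6} + v_{10} = 2·v_{4} + v_{5} + v_{11}  so sig = [2:1,1,2]
  {4,8,9}:  v_{4} + v_{8} + v_{9} = 0  so sig = [3:]
  {2,4,5}:  v_{2} + v_{4} + v_{5} = v_{10}  so sig = [3:1]
  {8,9,10}:  v_{8} + v_{9} + v_{10} = v_{2} + v_{5}  so sig = [3:1,1]

so the primitive-relation signature multiset is
    |P|=2: 9 collections, coeffs (), (), (1), (1), (1), (1,1), (1,1), (1,1,1), (1,1,2)
    |P|=3: 3 collections, coeffs (), (1), (1,1)


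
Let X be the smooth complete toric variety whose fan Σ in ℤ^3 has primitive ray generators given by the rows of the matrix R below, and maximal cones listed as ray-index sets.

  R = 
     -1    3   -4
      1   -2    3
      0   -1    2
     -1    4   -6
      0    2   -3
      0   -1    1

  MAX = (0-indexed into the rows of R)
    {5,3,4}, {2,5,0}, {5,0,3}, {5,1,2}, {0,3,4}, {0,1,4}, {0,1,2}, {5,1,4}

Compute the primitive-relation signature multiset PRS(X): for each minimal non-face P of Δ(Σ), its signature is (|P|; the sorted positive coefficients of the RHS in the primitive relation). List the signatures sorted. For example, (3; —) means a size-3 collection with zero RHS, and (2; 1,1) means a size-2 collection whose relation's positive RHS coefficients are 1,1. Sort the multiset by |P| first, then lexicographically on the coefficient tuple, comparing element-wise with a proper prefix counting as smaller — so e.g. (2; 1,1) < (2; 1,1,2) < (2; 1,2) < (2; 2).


The 5 primitive collections of Σ (r=6, n=3):

  {1,3}:  v_{1} + v_{3} = v_{4} — sig = (2; 1)
  {2,3}:  v_{2} + v_{3} = v_{0} — sig = (2; 1)
  {2,4}:  v_{2} + v_{4} = v_{0} + v_{1} — sig = (2; 1,1)
  {0,1,5}:  v_{0} + v_{1} + v_{5} = 0 — sig = (3; —)
  {0,4,5}:  v_{0} + v_{4} + v_{5} = v_{3} — sig = (3; 1)

Signatures (|P|; sorted positive RHS coefficients), sorted:
{ (2; 1) ×2,  (2; 1,1),  (3; —),  (3; 1) }


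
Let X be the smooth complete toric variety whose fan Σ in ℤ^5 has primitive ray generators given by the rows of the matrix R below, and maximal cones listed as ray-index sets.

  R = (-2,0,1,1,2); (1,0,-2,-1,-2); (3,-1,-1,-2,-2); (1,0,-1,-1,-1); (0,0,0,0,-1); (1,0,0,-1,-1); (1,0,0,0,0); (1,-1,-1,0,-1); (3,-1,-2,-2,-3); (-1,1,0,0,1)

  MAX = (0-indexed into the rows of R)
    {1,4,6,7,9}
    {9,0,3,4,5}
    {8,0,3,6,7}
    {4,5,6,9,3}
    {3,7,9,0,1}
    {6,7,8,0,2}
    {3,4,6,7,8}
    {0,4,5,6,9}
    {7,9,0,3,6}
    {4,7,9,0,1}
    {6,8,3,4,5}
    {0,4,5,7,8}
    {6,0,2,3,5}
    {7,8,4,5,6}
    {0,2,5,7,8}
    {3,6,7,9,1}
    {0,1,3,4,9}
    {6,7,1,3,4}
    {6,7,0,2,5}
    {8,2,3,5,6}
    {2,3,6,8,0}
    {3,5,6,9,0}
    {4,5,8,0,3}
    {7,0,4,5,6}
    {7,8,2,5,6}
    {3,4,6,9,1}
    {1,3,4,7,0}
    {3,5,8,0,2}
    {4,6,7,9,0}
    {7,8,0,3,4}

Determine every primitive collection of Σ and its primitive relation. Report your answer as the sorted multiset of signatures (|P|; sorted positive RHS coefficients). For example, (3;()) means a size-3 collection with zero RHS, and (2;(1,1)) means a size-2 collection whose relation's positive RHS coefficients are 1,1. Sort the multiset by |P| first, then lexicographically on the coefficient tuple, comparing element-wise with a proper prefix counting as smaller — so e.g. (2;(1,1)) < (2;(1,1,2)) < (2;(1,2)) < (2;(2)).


|primitive collections| = 14. Relations:

  P = {1,2}:  v_{1} + v_{2} = v_{3} + v_{8}  ⟹  sig = (2;(1,1))
  P = {2,9}:  v_{2} + v_{9} = v_{0} + 2·v_{3} + v_{5} + v_{6}  ⟹  sig = (2;(1,1,1,2))
  P = {1,8}:  v_{1} + v_{8} = 3·v_{3} + v_{4} + v_{7}  ⟹  sig = (2;(1,1,3))
  P = {1,5}:  v_{1} + v_{5} = 2·v_{3} + v_{4}  ⟹  sig = (2;(1,2))
  P = {2,4}:  v_{2} + v_{4} = 2·v_{5} + v_{7}  ⟹  sig = (2;(1,2))
  P = {8,9}:  v_{8} + v_{9} = 2·v_{3}  ⟹  sig = (2;(2))
  P = {3,5,7}:  v_{3} + v_{5} + v_{7} = v_{8}  ⟹  sig = (3;(1))
  P = {5,7,9}:  v_{5} + v_{7} + v_{9} = v_{3}  ⟹  sig = (3;(1))
  P = {0,1,6}:  v_{0} + v_{1} + v_{6} = v_{7} + v_{9}  ⟹  sig = (3;(1,1))
  P = {2,3,7}:  v_{2} + v_{3} + v_{7} = v_{0} + v_{6} + 2·v_{8}  ⟹  sig = (3;(1,1,2))
  P = {0,3,4,6}:  v_{0} + v_{3} + v_{4} + v_{6} = 0  ⟹  sig = (4;())
  P = {0,5,6,8}:  v_{0} + v_{5} + v_{6} + v_{8} = v_{2}  ⟹  sig = (4;(1))
  P = {3,4,7,9}:  v_{3} + v_{4} + v_{7} + v_{9} = v_{1}  ⟹  sig = (4;(1))
  P = {0,4,6,8}:  v_{0} + v_{4} + v_{6} + v_{8} = v_{5} + v_{7}  ⟹  sig = (4;(1,1))

so the primitive-relation signature multiset is
{ (2;(1,1)),  (2;(1,1,1,2)),  (2;(1,1,3)),  (2;(1,2)) ×2,  (2;(2)),  (3;(1)) ×2,  (3;(1,1)),  (3;(1,1,2)),  (4;()),  (4;(1)) ×2,  (4;(1,1)) }


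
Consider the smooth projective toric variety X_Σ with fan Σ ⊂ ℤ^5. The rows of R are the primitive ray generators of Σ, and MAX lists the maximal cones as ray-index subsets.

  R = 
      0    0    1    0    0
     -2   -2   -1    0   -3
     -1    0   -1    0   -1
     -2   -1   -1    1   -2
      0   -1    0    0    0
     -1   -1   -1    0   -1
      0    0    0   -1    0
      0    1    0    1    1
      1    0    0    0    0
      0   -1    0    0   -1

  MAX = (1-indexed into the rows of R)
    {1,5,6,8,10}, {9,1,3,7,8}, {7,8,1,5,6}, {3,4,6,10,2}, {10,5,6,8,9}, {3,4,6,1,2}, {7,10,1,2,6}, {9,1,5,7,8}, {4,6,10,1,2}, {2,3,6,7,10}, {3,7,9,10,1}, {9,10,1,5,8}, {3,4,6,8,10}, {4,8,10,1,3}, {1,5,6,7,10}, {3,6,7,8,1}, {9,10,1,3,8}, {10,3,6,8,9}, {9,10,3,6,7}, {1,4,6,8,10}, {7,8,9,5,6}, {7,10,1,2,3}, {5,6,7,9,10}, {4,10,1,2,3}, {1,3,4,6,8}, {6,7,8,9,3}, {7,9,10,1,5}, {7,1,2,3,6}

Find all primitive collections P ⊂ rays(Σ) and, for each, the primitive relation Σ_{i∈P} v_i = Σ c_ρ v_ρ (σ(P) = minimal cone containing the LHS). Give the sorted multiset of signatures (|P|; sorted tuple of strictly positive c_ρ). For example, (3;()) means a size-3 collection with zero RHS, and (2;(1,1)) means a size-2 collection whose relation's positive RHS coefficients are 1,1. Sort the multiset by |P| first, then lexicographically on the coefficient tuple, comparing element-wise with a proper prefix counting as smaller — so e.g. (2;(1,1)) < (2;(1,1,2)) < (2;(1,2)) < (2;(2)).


The 10 primitive collections of Σ (r=10, n=5):

  {2,8}:  v_{2} + v_{8} = v_{4} ; sig = (2;(1))
  {3,5}:  v_{3} + v_{5} = v_{6} ; sig = (2;(1))
  {4,7}:  v_{4} + v_{7} = v_{1} + v_{3} + v_{6} ; sig = (2;(1,1,1))
  {4,5}:  v_{4} + v_{5} = v_{1} + 2·v_{6} + v_{8} + v_{10} ; sig = (2;(1,1,1,2))
  {2,5}:  v_{2} + v_{5} = v_{1} + 2·v_{6} + v_{10} ; sig = (2;(1,1,2))
  {4,9}:  v_{4} + v_{9} = v_{3} + v_{8} + 2·v_{10} ; sig = (2;(1,1,2))
  {2,9}:  v_{2} + v_{9} = v_{3} + 2·v_{10} ; sig = (2;(1,2))
  {7,8,10}:  v_{7} + v_{8} + v_{10} = 0 ; sig = (3;())
  {1,6,9}:  v_{1} + v_{6} + v_{9} = v_{10} ; sig = (3;(1))
  {1,3,6,10}:  v_{1} + v_{3} + v_{6} + v_{10} = v_{2} ; sig = (4;(1))

so the primitive-relation signature multiset is
    (2;(1))
    (2;(1))
    (2;(1,1,1))
    (2;(1,1,1,2))
    (2;(1,1,2))
    (2;(1,1,2))
    (2;(1,2))
    (3;())
    (3;(1))
    (4;(1))


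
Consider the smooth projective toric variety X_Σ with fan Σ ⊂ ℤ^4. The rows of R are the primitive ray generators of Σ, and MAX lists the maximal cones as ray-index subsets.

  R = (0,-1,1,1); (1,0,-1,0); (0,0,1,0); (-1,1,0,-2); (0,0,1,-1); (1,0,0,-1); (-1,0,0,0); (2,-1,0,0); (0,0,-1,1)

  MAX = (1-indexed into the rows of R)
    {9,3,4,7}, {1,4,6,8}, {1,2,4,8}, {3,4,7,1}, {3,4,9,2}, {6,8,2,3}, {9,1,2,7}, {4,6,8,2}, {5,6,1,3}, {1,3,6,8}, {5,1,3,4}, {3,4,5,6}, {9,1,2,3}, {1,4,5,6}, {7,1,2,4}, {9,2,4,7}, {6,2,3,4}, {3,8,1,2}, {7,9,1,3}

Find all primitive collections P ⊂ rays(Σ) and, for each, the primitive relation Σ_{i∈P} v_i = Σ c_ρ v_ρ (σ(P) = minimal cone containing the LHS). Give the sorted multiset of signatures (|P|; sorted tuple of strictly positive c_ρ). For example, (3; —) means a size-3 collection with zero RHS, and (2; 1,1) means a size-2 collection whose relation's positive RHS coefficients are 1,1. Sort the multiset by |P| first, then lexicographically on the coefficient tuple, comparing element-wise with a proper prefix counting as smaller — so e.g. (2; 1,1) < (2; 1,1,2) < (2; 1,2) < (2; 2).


Minimal non-faces — 14 found among 9 rays, 19 max cones:

  P = {5,9}:  v_{5} + v_{9} = 0  ⇒ sig = (2; —)
  P = {2,5}:  v_{2} + v_{5} = v_{6}  ⇒ sig = (2; 1)
  P = {6,9}:  v_{6} + v_{9} = v_{2}  ⇒ sig = (2; 1)
  P = {5,7}:  v_{5} + v_{7} = v_{1} + v_{4}  ⇒ sig = (2; 1,1)
  P = {6,7}:  v_{6} + v_{7} = v_{1} + v_{2} + v_{4}  ⇒ sig = (2; 1,1,1)
  P = {5,8}:  v_{5} + v_{8} = v_{1} + 2·v_{6}  ⇒ sig = (2; 1,2)
  P = {8,9}:  v_{8} + v_{9} = v_{1} + 2·v_{2}  ⇒ sig = (2; 1,2)
  P = {7,8}:  v_{7} + v_{8} = 2·v_{1} + 2·v_{2} + v_{4}  ⇒ sig = (2; 1,2,2)
  P = {2,3,7}:  v_{2} + v_{3} + v_{7} = 0  ⇒ sig = (3; —)
  P = {1,2,6}:  v_{1} + v_{2} + v_{6} = v_{8}  ⇒ sig = (3; 1)
  P = {1,4,9}:  v_{1} + v_{4} + v_{9} = v_{7}  ⇒ sig = (3; 1)
  P = {3,4,8}:  v_{3} + v_{4} + v_{8} = v_{5} + v_{6}  ⇒ sig = (3; 1,1)
  P = {1,2,3,4}:  v_{1} + v_{2} + v_{3} + v_{4} = v_{5}  ⇒ sig = (4; 1)
  P = {1,3,4,6}:  v_{1} + v_{3} + v_{4} + v_{6} = 2·v_{5}  ⇒ sig = (4; 2)

Signatures (|P|; sorted positive RHS coefficients), sorted:
    (2; —)
    (2; 1)
    (2; 1)
    (2; 1,1)
    (2; 1,1,1)
    (2; 1,2)
    (2; 1,2)
    (2; 1,2,2)
    (3; —)
    (3; 1)
    (3; 1)
    (3; 1,1)
    (4; 1)
    (4; 2)


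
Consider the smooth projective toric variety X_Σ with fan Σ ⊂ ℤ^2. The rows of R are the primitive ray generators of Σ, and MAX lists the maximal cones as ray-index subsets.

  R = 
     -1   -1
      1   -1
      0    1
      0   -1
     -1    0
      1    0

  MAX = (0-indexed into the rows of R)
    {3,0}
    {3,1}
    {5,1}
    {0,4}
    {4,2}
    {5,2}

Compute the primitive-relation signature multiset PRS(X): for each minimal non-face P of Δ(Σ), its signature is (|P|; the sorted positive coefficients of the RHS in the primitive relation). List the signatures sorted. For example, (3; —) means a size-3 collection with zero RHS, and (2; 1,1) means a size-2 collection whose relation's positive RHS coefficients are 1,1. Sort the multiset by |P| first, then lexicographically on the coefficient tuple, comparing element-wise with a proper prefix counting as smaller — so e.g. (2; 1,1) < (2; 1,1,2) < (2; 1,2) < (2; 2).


Δ(Σ) — 6 vertices, 9 min non-faces:

  P = {2,3}:  v_{2} + v_{3} = 0  so sig = (2; —)
  P = {4,5}:  v_{4} + v_{5} = 0  so sig = (2; —)
  P = {0,2}:  v_{0} + v_{2} = v_{4}  so sig = (2; 1)
  P = {0,5}:  v_{0} + v_{5} = v_{3}  so sig = (2; 1)
  P = {1,2}:  v_{1} + v_{2} = v_{5}  so sig = (2; 1)
  P = {1,4}:  v_{1} + v_{4} = v_{3}  so sig = (2; 1)
  P = {3,4}:  v_{3} + v_{4} = v_{0}  so sig = (2; 1)
  P = {3,5}:  v_{3} + v_{5} = v_{1}  so sig = (2; 1)
  P = {0,1}:  v_{0} + v_{1} = 2·v_{3}  so sig = (2; 2)

so the primitive-relation signature multiset is
    |P|=2: 9 collections, coeffs (), (), (1), (1), (1), (1), (1), (1), (2)


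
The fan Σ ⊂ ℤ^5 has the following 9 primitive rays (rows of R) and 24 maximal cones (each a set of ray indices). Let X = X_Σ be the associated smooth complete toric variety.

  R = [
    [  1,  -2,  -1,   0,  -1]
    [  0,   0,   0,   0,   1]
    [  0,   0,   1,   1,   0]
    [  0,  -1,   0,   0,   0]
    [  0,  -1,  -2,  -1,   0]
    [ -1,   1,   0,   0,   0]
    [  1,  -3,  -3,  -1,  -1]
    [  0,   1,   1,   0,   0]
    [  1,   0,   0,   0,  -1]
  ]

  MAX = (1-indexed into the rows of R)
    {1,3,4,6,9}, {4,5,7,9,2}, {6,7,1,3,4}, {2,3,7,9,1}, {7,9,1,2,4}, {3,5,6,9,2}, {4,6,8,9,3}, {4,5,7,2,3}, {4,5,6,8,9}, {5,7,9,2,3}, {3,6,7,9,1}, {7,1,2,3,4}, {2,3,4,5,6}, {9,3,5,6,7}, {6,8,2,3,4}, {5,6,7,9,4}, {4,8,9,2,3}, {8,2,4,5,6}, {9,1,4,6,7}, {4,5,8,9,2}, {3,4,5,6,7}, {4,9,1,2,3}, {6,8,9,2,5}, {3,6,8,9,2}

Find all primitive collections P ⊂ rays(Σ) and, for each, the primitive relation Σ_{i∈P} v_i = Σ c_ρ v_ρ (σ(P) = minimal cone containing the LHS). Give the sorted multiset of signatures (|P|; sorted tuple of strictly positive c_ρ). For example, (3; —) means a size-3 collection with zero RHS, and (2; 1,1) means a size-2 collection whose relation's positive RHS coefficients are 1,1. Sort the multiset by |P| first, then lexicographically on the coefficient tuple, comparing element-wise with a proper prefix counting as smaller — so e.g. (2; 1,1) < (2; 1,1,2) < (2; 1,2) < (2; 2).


Minimal non-faces — 9 found among 9 rays, 24 max cones:

  P = {1,5}:  v_{1} + v_{5} = v_{7}  ⟹  sig = (2; 1)
  P = {1,8}:  v_{1} + v_{8} = v_{4} + v_{9}  ⟹  sig = (2; 1,1)
  P = {7,8}:  v_{7} + v_{8} = v_{4} + v_{5} + v_{9}  ⟹  sig = (2; 1,1,1)
  P = {3,5,8}:  v_{3} + v_{5} + v_{8} = 0  ⟹  sig = (3; —)
  P = {1,2,6}:  v_{1} + v_{2} + v_{6} = v_{3} + v_{5}  ⟹  sig = (3; 1,1)
  P = {2,6,7}:  v_{2} + v_{6} + v_{7} = v_{3} + 2·v_{5}  ⟹  sig = (3; 1,2)
  P = {2,4,6,9}:  v_{2} + v_{4} + v_{6} + v_{9} = 0  ⟹  sig = (4; —)
  P = {3,4,5,9}:  v_{3} + v_{4} + v_{5} + v_{9} = v_{1}  ⟹  sig = (4; 1)
  P = {3,4,7,9}:  v_{3} + v_{4} + v_{7} + v_{9} = 2·v_{1}  ⟹  sig = (4; 2)

Sorted signature multiset PRS(X):
{ (2; 1),  (2; 1,1),  (2; 1,1,1),  (3; —),  (3; 1,1),  (3; 1,2),  (4; —),  (4; 1),  (4; 2) }


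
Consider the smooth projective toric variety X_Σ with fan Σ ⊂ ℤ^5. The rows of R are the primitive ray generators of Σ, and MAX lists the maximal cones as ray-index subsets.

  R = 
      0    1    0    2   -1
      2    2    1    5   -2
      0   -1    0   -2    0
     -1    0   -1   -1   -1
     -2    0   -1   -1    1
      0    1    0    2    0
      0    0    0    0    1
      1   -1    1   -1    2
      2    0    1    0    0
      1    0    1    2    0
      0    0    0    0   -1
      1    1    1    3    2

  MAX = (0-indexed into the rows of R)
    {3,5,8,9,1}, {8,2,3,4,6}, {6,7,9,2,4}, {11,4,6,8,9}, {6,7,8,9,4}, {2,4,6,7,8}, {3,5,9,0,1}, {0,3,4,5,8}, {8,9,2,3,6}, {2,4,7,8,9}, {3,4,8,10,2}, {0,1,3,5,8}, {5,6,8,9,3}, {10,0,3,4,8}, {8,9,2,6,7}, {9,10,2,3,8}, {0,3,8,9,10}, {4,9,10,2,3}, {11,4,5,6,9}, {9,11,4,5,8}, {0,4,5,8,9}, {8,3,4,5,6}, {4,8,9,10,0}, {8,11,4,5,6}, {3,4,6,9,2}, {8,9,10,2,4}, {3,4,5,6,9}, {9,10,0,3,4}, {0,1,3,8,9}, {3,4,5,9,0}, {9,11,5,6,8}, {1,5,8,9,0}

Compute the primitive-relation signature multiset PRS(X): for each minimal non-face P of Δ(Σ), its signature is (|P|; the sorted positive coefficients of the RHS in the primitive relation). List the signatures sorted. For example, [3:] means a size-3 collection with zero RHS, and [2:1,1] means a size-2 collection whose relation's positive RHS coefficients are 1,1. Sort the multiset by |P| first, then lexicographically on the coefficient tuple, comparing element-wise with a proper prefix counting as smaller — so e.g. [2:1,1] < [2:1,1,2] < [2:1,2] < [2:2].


|primitive collections| = 24. Relations:

  P = {2,5}:  v_{2} + v_{5} = 0  ⇒ sig = [2:]
  P = {6,10}:  v_{6} + v_{10} = 0  ⇒ sig = [2:]
  P = {0,2}:  v_{0} + v_{2} = v_{10}  ⇒ sig = [2:1]
  P = {0,6}:  v_{0} + v_{6} = v_{5}  ⇒ sig = [2:1]
  P = {5,10}:  v_{5} + v_{10} = v_{0}  ⇒ sig = [2:1]
  P = {1,4}:  v_{1} + v_{4} = v_{0} + v_{5}  ⇒ sig = [2:1,1]
  P = {3,7}:  v_{3} + v_{7} = v_{2} + v_{6}  ⇒ sig = [2:1,1]
  P = {3,11}:  v_{3} + v_{11} = v_{5} + v_{6}  ⇒ sig = [2:1,1]
  P = {0,7}:  v_{0} + v_{7} = v_{4} + v_{8} + v_{9}  ⇒ sig = [2:1,1,1]
  P = {1,7}:  v_{1} + v_{7} = v_{5} + v_{8} + v_{9}  ⇒ sig = [2:1,1,1]
  P = {1,2}:  v_{1} + v_{2} = v_{0} + v_{3} + v_{8} + v_{9}  ⇒ sig = [2:1,1,1,1]
  P = {2,11}:  v_{2} + v_{11} = v_{4} + v_{6} + v_{8} + v_{9}  ⇒ sig = [2:1,1,1,1]
  P = {5,7}:  v_{5} + v_{7} = v_{4} + v_{6} + v_{8} + v_{9}  ⇒ sig = [2:1,1,1,1]
  P = {7,10}:  v_{7} + v_{10} = v_{2} + v_{4} + v_{8} + v_{9}  ⇒ sig = [2:1,1,1,1]
  P = {10,11}:  v_{10} + v_{11} = v_{4} + v_{5} + v_{8} + v_{9}  ⇒ sig = [2:1,1,1,1]
  P = {0,11}:  v_{0} + v_{11} = v_{4} + 2·v_{5} + v_{8} + v_{9}  ⇒ sig = [2:1,1,1,2]
  P = {1,6}:  v_{1} + v_{6} = v_{3} + 2·v_{5} + v_{8} + v_{9}  ⇒ sig = [2:1,1,1,2]
  P = {1,10}:  v_{1} + v_{10} = 2·v_{0} + v_{3} + v_{8} + v_{9}  ⇒ sig = [2:1,1,1,2]
  P = {1,11}:  v_{1} + v_{11} = 3·v_{5} + v_{8} + v_{9}  ⇒ sig = [2:1,1,3]
  P = {7,11}:  v_{7} + v_{11} = 2·v_{4} + 2·v_{6} + 2·v_{8} + 2·v_{9}  ⇒ sig = [2:2,2,2,2]
  P = {3,4,8,9}:  v_{3} + v_{4} + v_{8} + v_{9} = 0  ⇒ sig = [4:]
  P = {0,3,5,8,9}:  v_{0} + v_{3} + v_{5} + v_{8} + v_{9} = v_{1}  ⇒ sig = [5:1]
  P = {2,4,6,8,9}:  v_{2} + v_{4} + v_{6} + v_{8} + v_{9} = v_{7}  ⇒ sig = [5:1]
  P = {4,5,6,8,9}:  v_{4} + v_{5} + v_{6} + v_{8} + v_{9} = v_{11}  ⇒ sig = [5:1]

Sorted signature multiset PRS(X):
{ [2:] ×2,  [2:1] ×3,  [2:1,1] ×3,  [2:1,1,1] ×2,  [2:1,1,1,1] ×5,  [2:1,1,1,2] ×3,  [2:1,1,3],  [2:2,2,2,2],  [4:],  [5:1] ×3 }
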